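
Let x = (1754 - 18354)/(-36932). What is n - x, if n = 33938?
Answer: 313345404/9233 ≈ 33938.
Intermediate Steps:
x = 4150/9233 (x = -16600*(-1/36932) = 4150/9233 ≈ 0.44947)
n - x = 33938 - 1*4150/9233 = 33938 - 4150/9233 = 313345404/9233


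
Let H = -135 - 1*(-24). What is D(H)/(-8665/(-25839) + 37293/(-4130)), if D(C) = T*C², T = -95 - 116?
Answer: 277430475646170/927827377 ≈ 2.9901e+5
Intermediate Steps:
H = -111 (H = -135 + 24 = -111)
T = -211
D(C) = -211*C²
D(H)/(-8665/(-25839) + 37293/(-4130)) = (-211*(-111)²)/(-8665/(-25839) + 37293/(-4130)) = (-211*12321)/(-8665*(-1/25839) + 37293*(-1/4130)) = -2599731/(8665/25839 - 37293/4130) = -2599731/(-927827377/106715070) = -2599731*(-106715070/927827377) = 277430475646170/927827377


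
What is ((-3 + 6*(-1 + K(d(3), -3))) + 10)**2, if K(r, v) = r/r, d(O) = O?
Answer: 49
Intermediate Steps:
K(r, v) = 1
((-3 + 6*(-1 + K(d(3), -3))) + 10)**2 = ((-3 + 6*(-1 + 1)) + 10)**2 = ((-3 + 6*0) + 10)**2 = ((-3 + 0) + 10)**2 = (-3 + 10)**2 = 7**2 = 49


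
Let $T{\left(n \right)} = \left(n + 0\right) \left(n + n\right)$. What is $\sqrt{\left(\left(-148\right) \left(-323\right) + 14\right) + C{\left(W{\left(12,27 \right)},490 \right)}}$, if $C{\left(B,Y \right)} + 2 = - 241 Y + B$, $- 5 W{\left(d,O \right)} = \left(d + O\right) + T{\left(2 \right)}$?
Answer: $\frac{i \sqrt{1757085}}{5} \approx 265.11 i$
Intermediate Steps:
$T{\left(n \right)} = 2 n^{2}$ ($T{\left(n \right)} = n 2 n = 2 n^{2}$)
$W{\left(d,O \right)} = - \frac{8}{5} - \frac{O}{5} - \frac{d}{5}$ ($W{\left(d,O \right)} = - \frac{\left(d + O\right) + 2 \cdot 2^{2}}{5} = - \frac{\left(O + d\right) + 2 \cdot 4}{5} = - \frac{\left(O + d\right) + 8}{5} = - \frac{8 + O + d}{5} = - \frac{8}{5} - \frac{O}{5} - \frac{d}{5}$)
$C{\left(B,Y \right)} = -2 + B - 241 Y$ ($C{\left(B,Y \right)} = -2 + \left(- 241 Y + B\right) = -2 + \left(B - 241 Y\right) = -2 + B - 241 Y$)
$\sqrt{\left(\left(-148\right) \left(-323\right) + 14\right) + C{\left(W{\left(12,27 \right)},490 \right)}} = \sqrt{\left(\left(-148\right) \left(-323\right) + 14\right) - \frac{590507}{5}} = \sqrt{\left(47804 + 14\right) - \frac{590507}{5}} = \sqrt{47818 - \frac{590507}{5}} = \sqrt{- \frac{351417}{5}} = \frac{i \sqrt{1757085}}{5}$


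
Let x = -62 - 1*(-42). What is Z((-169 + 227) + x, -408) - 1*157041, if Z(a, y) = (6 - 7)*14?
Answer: -157055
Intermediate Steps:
x = -20 (x = -62 + 42 = -20)
Z(a, y) = -14 (Z(a, y) = -1*14 = -14)
Z((-169 + 227) + x, -408) - 1*157041 = -14 - 1*157041 = -14 - 157041 = -157055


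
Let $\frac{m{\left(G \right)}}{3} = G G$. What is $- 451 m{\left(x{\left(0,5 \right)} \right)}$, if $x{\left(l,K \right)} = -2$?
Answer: $-5412$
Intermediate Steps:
$m{\left(G \right)} = 3 G^{2}$ ($m{\left(G \right)} = 3 G G = 3 G^{2}$)
$- 451 m{\left(x{\left(0,5 \right)} \right)} = - 451 \cdot 3 \left(-2\right)^{2} = - 451 \cdot 3 \cdot 4 = \left(-451\right) 12 = -5412$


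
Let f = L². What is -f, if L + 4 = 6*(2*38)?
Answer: -204304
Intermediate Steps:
L = 452 (L = -4 + 6*(2*38) = -4 + 6*76 = -4 + 456 = 452)
f = 204304 (f = 452² = 204304)
-f = -1*204304 = -204304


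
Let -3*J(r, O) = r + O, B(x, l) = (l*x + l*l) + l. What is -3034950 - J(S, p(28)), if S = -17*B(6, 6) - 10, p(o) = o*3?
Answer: -9106102/3 ≈ -3.0354e+6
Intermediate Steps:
B(x, l) = l + l**2 + l*x (B(x, l) = (l*x + l**2) + l = (l**2 + l*x) + l = l + l**2 + l*x)
p(o) = 3*o
S = -1336 (S = -102*(1 + 6 + 6) - 10 = -102*13 - 10 = -17*78 - 10 = -1326 - 10 = -1336)
J(r, O) = -O/3 - r/3 (J(r, O) = -(r + O)/3 = -(O + r)/3 = -O/3 - r/3)
-3034950 - J(S, p(28)) = -3034950 - (-28 - 1/3*(-1336)) = -3034950 - (-1/3*84 + 1336/3) = -3034950 - (-28 + 1336/3) = -3034950 - 1*1252/3 = -3034950 - 1252/3 = -9106102/3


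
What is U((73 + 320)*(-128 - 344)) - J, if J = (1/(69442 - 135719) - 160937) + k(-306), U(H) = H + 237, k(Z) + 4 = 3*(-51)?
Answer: -1601583704/66277 ≈ -24165.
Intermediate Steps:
k(Z) = -157 (k(Z) = -4 + 3*(-51) = -4 - 153 = -157)
U(H) = 237 + H
J = -10676827039/66277 (J = (1/(69442 - 135719) - 160937) - 157 = (1/(-66277) - 160937) - 157 = (-1/66277 - 160937) - 157 = -10666421550/66277 - 157 = -10676827039/66277 ≈ -1.6109e+5)
U((73 + 320)*(-128 - 344)) - J = (237 + (73 + 320)*(-128 - 344)) - 1*(-10676827039/66277) = (237 + 393*(-472)) + 10676827039/66277 = (237 - 185496) + 10676827039/66277 = -185259 + 10676827039/66277 = -1601583704/66277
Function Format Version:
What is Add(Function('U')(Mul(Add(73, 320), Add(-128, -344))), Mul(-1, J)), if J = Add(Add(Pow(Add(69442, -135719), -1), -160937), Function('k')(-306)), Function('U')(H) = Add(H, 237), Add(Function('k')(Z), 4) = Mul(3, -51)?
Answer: Rational(-1601583704, 66277) ≈ -24165.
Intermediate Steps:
Function('k')(Z) = -157 (Function('k')(Z) = Add(-4, Mul(3, -51)) = Add(-4, -153) = -157)
Function('U')(H) = Add(237, H)
J = Rational(-10676827039, 66277) (J = Add(Add(Pow(Add(69442, -135719), -1), -160937), -157) = Add(Add(Pow(-66277, -1), -160937), -157) = Add(Add(Rational(-1, 66277), -160937), -157) = Add(Rational(-10666421550, 66277), -157) = Rational(-10676827039, 66277) ≈ -1.6109e+5)
Add(Function('U')(Mul(Add(73, 320), Add(-128, -344))), Mul(-1, J)) = Add(Add(237, Mul(Add(73, 320), Add(-128, -344))), Mul(-1, Rational(-10676827039, 66277))) = Add(Add(237, Mul(393, -472)), Rational(10676827039, 66277)) = Add(Add(237, -185496), Rational(10676827039, 66277)) = Add(-185259, Rational(10676827039, 66277)) = Rational(-1601583704, 66277)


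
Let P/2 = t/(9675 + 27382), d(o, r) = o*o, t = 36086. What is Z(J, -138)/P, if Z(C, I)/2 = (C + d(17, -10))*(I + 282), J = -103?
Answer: 496267344/18043 ≈ 27505.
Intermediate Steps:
d(o, r) = o²
Z(C, I) = 2*(282 + I)*(289 + C) (Z(C, I) = 2*((C + 17²)*(I + 282)) = 2*((C + 289)*(282 + I)) = 2*((289 + C)*(282 + I)) = 2*((282 + I)*(289 + C)) = 2*(282 + I)*(289 + C))
P = 72172/37057 (P = 2*(36086/(9675 + 27382)) = 2*(36086/37057) = 72172/37057 ≈ 1.9476)
Z(J, -138)/P = (162996 + 564*(-103) + 578*(-138) + 2*(-103)*(-138))/(72172/37057) = (162996 - 58092 - 79764 + 28428)*(37057/72172) = 53568*(37057/72172) = 496267344/18043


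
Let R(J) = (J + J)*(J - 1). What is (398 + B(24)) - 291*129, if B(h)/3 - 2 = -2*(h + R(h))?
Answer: -43903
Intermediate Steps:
R(J) = 2*J*(-1 + J) (R(J) = (2*J)*(-1 + J) = 2*J*(-1 + J))
B(h) = 6 - 6*h - 12*h*(-1 + h) (B(h) = 6 + 3*(-2*(h + 2*h*(-1 + h))) = 6 + 3*(-2*h - 4*h*(-1 + h)) = 6 + (-6*h - 12*h*(-1 + h)) = 6 - 6*h - 12*h*(-1 + h))
(398 + B(24)) - 291*129 = (398 + (6 - 12*24² + 6*24)) - 291*129 = (398 + (6 - 12*576 + 144)) - 37539 = (398 + (6 - 6912 + 144)) - 37539 = (398 - 6762) - 37539 = -6364 - 37539 = -43903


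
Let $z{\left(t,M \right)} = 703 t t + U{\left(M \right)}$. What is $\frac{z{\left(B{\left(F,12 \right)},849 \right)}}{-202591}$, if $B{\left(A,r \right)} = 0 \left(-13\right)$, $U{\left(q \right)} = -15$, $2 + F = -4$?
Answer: $\frac{15}{202591} \approx 7.4041 \cdot 10^{-5}$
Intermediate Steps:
$F = -6$ ($F = -2 - 4 = -6$)
$B{\left(A,r \right)} = 0$
$z{\left(t,M \right)} = -15 + 703 t^{2}$ ($z{\left(t,M \right)} = 703 t t - 15 = 703 t^{2} - 15 = -15 + 703 t^{2}$)
$\frac{z{\left(B{\left(F,12 \right)},849 \right)}}{-202591} = \frac{-15 + 703 \cdot 0^{2}}{-202591} = \left(-15 + 703 \cdot 0\right) \left(- \frac{1}{202591}\right) = \left(-15 + 0\right) \left(- \frac{1}{202591}\right) = \left(-15\right) \left(- \frac{1}{202591}\right) = \frac{15}{202591}$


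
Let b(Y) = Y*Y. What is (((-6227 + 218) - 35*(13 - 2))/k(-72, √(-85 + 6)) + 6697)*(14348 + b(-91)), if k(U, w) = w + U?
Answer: 42526654689/277 + 7615254*I*√79/277 ≈ 1.5353e+8 + 2.4435e+5*I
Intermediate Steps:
b(Y) = Y²
k(U, w) = U + w
(((-6227 + 218) - 35*(13 - 2))/k(-72, √(-85 + 6)) + 6697)*(14348 + b(-91)) = (((-6227 + 218) - 35*(13 - 2))/(-72 + √(-85 + 6)) + 6697)*(14348 + (-91)²) = ((-6009 - 35*11)/(-72 + √(-79)) + 6697)*(14348 + 8281) = ((-6009 - 385)/(-72 + I*√79) + 6697)*22629 = (-6394/(-72 + I*√79) + 6697)*22629 = (6697 - 6394/(-72 + I*√79))*22629 = 151546413 - 144689826/(-72 + I*√79)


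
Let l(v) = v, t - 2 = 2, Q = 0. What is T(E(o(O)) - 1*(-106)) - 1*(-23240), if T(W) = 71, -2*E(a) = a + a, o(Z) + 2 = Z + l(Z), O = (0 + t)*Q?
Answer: 23311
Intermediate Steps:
t = 4 (t = 2 + 2 = 4)
O = 0 (O = (0 + 4)*0 = 4*0 = 0)
o(Z) = -2 + 2*Z (o(Z) = -2 + (Z + Z) = -2 + 2*Z)
E(a) = -a (E(a) = -(a + a)/2 = -a)
T(E(o(O)) - 1*(-106)) - 1*(-23240) = 71 - 1*(-23240) = 71 + 23240 = 23311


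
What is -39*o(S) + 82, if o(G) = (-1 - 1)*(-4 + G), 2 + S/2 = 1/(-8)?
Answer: -1123/2 ≈ -561.50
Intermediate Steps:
S = -17/4 (S = -4 + 2/(-8) = -4 + 2*(-⅛) = -4 - ¼ = -17/4 ≈ -4.2500)
o(G) = 8 - 2*G (o(G) = -2*(-4 + G) = 8 - 2*G)
-39*o(S) + 82 = -39*(8 - 2*(-17/4)) + 82 = -39*(8 + 17/2) + 82 = -39*33/2 + 82 = -1287/2 + 82 = -1123/2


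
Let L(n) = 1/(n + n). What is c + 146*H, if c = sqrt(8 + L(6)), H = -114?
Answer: -16644 + sqrt(291)/6 ≈ -16641.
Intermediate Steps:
L(n) = 1/(2*n)
c = sqrt(291)/6 (c = sqrt(8 + (1/2)/6) = sqrt(8 + (1/2)*(1/6)) = sqrt(8 + 1/12) = sqrt(97/12) = sqrt(291)/6 ≈ 2.8431)
c + 146*H = sqrt(291)/6 + 146*(-114) = sqrt(291)/6 - 16644 = -16644 + sqrt(291)/6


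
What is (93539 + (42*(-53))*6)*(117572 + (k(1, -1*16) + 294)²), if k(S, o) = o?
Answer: 15624138648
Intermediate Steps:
(93539 + (42*(-53))*6)*(117572 + (k(1, -1*16) + 294)²) = (93539 + (42*(-53))*6)*(117572 + (-1*16 + 294)²) = (93539 - 2226*6)*(117572 + (-16 + 294)²) = (93539 - 13356)*(117572 + 278²) = 80183*(117572 + 77284) = 80183*194856 = 15624138648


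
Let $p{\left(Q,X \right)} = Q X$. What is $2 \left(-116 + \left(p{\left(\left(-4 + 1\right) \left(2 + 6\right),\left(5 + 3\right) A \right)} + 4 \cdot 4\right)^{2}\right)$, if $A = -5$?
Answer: $1904920$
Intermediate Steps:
$2 \left(-116 + \left(p{\left(\left(-4 + 1\right) \left(2 + 6\right),\left(5 + 3\right) A \right)} + 4 \cdot 4\right)^{2}\right) = 2 \left(-116 + \left(\left(-4 + 1\right) \left(2 + 6\right) \left(5 + 3\right) \left(-5\right) + 4 \cdot 4\right)^{2}\right) = 2 \left(-116 + \left(\left(-3\right) 8 \cdot 8 \left(-5\right) + 16\right)^{2}\right) = 2 \left(-116 + \left(\left(-24\right) \left(-40\right) + 16\right)^{2}\right) = 2 \left(-116 + \left(960 + 16\right)^{2}\right) = 2 \left(-116 + 976^{2}\right) = 2 \left(-116 + 952576\right) = 2 \cdot 952460 = 1904920$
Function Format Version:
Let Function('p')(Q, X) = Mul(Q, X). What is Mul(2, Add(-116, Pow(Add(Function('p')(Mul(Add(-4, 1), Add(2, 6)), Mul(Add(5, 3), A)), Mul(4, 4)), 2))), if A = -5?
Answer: 1904920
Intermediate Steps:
Mul(2, Add(-116, Pow(Add(Function('p')(Mul(Add(-4, 1), Add(2, 6)), Mul(Add(5, 3), A)), Mul(4, 4)), 2))) = Mul(2, Add(-116, Pow(Add(Mul(Mul(Add(-4, 1), Add(2, 6)), Mul(Add(5, 3), -5)), Mul(4, 4)), 2))) = Mul(2, Add(-116, Pow(Add(Mul(Mul(-3, 8), Mul(8, -5)), 16), 2))) = Mul(2, Add(-116, Pow(Add(Mul(-24, -40), 16), 2))) = Mul(2, Add(-116, Pow(Add(960, 16), 2))) = Mul(2, Add(-116, Pow(976, 2))) = Mul(2, Add(-116, 952576)) = Mul(2, 952460) = 1904920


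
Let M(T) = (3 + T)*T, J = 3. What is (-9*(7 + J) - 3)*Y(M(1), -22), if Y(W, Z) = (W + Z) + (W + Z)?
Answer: 3348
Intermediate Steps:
M(T) = T*(3 + T)
Y(W, Z) = 2*W + 2*Z
(-9*(7 + J) - 3)*Y(M(1), -22) = (-9*(7 + 3) - 3)*(2*(1*(3 + 1)) + 2*(-22)) = (-9*10 - 3)*(2*(1*4) - 44) = (-90 - 3)*(2*4 - 44) = -93*(8 - 44) = -93*(-36) = 3348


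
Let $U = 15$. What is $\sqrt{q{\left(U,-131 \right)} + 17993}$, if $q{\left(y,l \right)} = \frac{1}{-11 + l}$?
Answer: $\frac{\sqrt{362810710}}{142} \approx 134.14$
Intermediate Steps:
$\sqrt{q{\left(U,-131 \right)} + 17993} = \sqrt{\frac{1}{-11 - 131} + 17993} = \sqrt{\frac{1}{-142} + 17993} = \sqrt{- \frac{1}{142} + 17993} = \sqrt{\frac{2555005}{142}} = \frac{\sqrt{362810710}}{142}$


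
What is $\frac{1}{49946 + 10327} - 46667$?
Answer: $- \frac{2812760090}{60273} \approx -46667.0$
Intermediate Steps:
$\frac{1}{49946 + 10327} - 46667 = \frac{1}{60273} - 46667 = - \frac{2812760090}{60273}$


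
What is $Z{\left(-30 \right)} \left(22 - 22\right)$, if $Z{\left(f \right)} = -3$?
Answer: $0$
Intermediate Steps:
$Z{\left(-30 \right)} \left(22 - 22\right) = - 3 \left(22 - 22\right) = \left(-3\right) 0 = 0$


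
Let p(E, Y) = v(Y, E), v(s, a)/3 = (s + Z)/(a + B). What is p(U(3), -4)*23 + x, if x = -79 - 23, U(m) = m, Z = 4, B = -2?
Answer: -102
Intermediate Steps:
x = -102
v(s, a) = 3*(4 + s)/(-2 + a) (v(s, a) = 3*((s + 4)/(a - 2)) = 3*((4 + s)/(-2 + a)) = 3*(4 + s)/(-2 + a))
p(E, Y) = 3*(4 + Y)/(-2 + E)
p(U(3), -4)*23 + x = (3*(4 - 4)/(-2 + 3))*23 - 102 = (3*0/1)*23 - 102 = (3*1*0)*23 - 102 = 0*23 - 102 = 0 - 102 = -102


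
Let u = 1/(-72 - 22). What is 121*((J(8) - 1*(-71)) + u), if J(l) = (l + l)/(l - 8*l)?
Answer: 5629283/658 ≈ 8555.1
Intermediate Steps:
J(l) = -2/7 (J(l) = (2*l)/((-7*l)) = (2*l)*(-1/(7*l)) = -2/7)
u = -1/94 (u = 1/(-94) = -1/94 ≈ -0.010638)
121*((J(8) - 1*(-71)) + u) = 121*((-2/7 - 1*(-71)) - 1/94) = 121*((-2/7 + 71) - 1/94) = 121*(495/7 - 1/94) = 121*(46523/658) = 5629283/658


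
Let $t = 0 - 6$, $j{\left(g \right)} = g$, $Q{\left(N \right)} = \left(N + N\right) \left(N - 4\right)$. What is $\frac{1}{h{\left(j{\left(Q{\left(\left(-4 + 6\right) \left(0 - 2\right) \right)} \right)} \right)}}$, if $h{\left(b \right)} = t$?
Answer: $- \frac{1}{6} \approx -0.16667$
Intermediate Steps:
$Q{\left(N \right)} = 2 N \left(-4 + N\right)$
$t = -6$ ($t = 0 - 6 = -6$)
$h{\left(b \right)} = -6$
$\frac{1}{h{\left(j{\left(Q{\left(\left(-4 + 6\right) \left(0 - 2\right) \right)} \right)} \right)}} = \frac{1}{-6} = - \frac{1}{6}$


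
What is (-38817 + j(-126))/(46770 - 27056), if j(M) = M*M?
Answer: -22941/19714 ≈ -1.1637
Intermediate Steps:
j(M) = M²
(-38817 + j(-126))/(46770 - 27056) = (-38817 + (-126)²)/(46770 - 27056) = (-38817 + 15876)/19714 = -22941*1/19714 = -22941/19714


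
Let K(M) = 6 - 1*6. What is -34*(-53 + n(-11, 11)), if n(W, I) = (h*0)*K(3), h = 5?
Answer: 1802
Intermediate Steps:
K(M) = 0 (K(M) = 6 - 6 = 0)
n(W, I) = 0 (n(W, I) = (5*0)*0 = 0*0 = 0)
-34*(-53 + n(-11, 11)) = -34*(-53 + 0) = -34*(-53) = 1802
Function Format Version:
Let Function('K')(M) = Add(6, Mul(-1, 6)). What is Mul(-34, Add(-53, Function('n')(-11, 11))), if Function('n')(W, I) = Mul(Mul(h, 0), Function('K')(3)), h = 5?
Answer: 1802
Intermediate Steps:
Function('K')(M) = 0 (Function('K')(M) = Add(6, -6) = 0)
Function('n')(W, I) = 0 (Function('n')(W, I) = Mul(Mul(5, 0), 0) = Mul(0, 0) = 0)
Mul(-34, Add(-53, Function('n')(-11, 11))) = Mul(-34, Add(-53, 0)) = Mul(-34, -53) = 1802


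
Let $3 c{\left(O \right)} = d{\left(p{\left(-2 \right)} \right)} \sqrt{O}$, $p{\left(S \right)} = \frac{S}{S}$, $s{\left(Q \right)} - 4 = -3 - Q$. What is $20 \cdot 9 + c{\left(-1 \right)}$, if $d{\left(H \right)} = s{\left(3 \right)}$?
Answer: $180 - \frac{2 i}{3} \approx 180.0 - 0.66667 i$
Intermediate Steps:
$s{\left(Q \right)} = 1 - Q$ ($s{\left(Q \right)} = 4 - \left(3 + Q\right) = 1 - Q$)
$p{\left(S \right)} = 1$
$d{\left(H \right)} = -2$ ($d{\left(H \right)} = 1 - 3 = -2$)
$c{\left(O \right)} = - \frac{2 \sqrt{O}}{3}$ ($c{\left(O \right)} = \frac{\left(-2\right) \sqrt{O}}{3} = - \frac{2 \sqrt{O}}{3}$)
$20 \cdot 9 + c{\left(-1 \right)} = 20 \cdot 9 - \frac{2 \sqrt{-1}}{3} = 180 - \frac{2 i}{3}$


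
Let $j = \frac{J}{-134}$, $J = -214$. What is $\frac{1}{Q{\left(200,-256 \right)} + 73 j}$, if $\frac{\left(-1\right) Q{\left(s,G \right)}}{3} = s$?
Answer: $- \frac{67}{32389} \approx -0.0020686$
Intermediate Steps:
$Q{\left(s,G \right)} = - 3 s$
$j = \frac{107}{67}$ ($j = - \frac{214}{-134} = \left(-214\right) \left(- \frac{1}{134}\right) = \frac{107}{67} \approx 1.597$)
$\frac{1}{Q{\left(200,-256 \right)} + 73 j} = \frac{1}{\left(-3\right) 200 + 73 \cdot \frac{107}{67}} = \frac{1}{-600 + \frac{7811}{67}} = \frac{1}{- \frac{32389}{67}} = - \frac{67}{32389}$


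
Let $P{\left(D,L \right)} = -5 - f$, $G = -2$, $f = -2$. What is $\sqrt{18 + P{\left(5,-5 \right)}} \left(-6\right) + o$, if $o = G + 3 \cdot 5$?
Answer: $13 - 6 \sqrt{15} \approx -10.238$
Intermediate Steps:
$P{\left(D,L \right)} = -3$ ($P{\left(D,L \right)} = -5 - -2 = -5 + 2 = -3$)
$o = 13$ ($o = -2 + 3 \cdot 5 = -2 + 15 = 13$)
$\sqrt{18 + P{\left(5,-5 \right)}} \left(-6\right) + o = \sqrt{18 - 3} \left(-6\right) + 13 = \sqrt{15} \left(-6\right) + 13 = - 6 \sqrt{15} + 13 = 13 - 6 \sqrt{15}$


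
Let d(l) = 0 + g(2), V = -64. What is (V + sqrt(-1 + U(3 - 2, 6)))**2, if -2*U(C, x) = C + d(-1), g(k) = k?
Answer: (128 - I*sqrt(10))**2/4 ≈ 4093.5 - 202.39*I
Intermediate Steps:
d(l) = 2 (d(l) = 0 + 2 = 2)
U(C, x) = -1 - C/2 (U(C, x) = -(C + 2)/2 = -(2 + C)/2 = -1 - C/2)
(V + sqrt(-1 + U(3 - 2, 6)))**2 = (-64 + sqrt(-1 + (-1 - (3 - 2)/2)))**2 = (-64 + sqrt(-1 + (-1 - 1/2*1)))**2 = (-64 + sqrt(-1 + (-1 - 1/2)))**2 = (-64 + sqrt(-1 - 3/2))**2 = (-64 + sqrt(-5/2))**2 = (-64 + I*sqrt(10)/2)**2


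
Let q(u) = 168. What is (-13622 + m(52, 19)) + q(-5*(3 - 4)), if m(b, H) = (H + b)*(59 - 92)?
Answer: -15797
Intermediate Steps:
m(b, H) = -33*H - 33*b (m(b, H) = (H + b)*(-33) = -33*H - 33*b)
(-13622 + m(52, 19)) + q(-5*(3 - 4)) = (-13622 + (-33*19 - 33*52)) + 168 = (-13622 + (-627 - 1716)) + 168 = (-13622 - 2343) + 168 = -15965 + 168 = -15797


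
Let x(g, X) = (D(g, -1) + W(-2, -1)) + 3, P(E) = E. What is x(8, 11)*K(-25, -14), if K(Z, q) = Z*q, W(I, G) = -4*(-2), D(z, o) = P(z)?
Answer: 6650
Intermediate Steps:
D(z, o) = z
W(I, G) = 8
x(g, X) = 11 + g (x(g, X) = (g + 8) + 3 = (8 + g) + 3 = 11 + g)
x(8, 11)*K(-25, -14) = (11 + 8)*(-25*(-14)) = 19*350 = 6650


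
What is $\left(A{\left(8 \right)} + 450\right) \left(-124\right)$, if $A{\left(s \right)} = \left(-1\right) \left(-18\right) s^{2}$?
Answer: $-198648$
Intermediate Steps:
$A{\left(s \right)} = 18 s^{2}$
$\left(A{\left(8 \right)} + 450\right) \left(-124\right) = \left(18 \cdot 8^{2} + 450\right) \left(-124\right) = \left(18 \cdot 64 + 450\right) \left(-124\right) = \left(1152 + 450\right) \left(-124\right) = 1602 \left(-124\right) = -198648$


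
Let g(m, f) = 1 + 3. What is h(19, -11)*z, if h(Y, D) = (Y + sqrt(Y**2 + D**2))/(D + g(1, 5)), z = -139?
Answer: 2641/7 + 139*sqrt(482)/7 ≈ 813.24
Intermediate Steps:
g(m, f) = 4
h(Y, D) = (Y + sqrt(D**2 + Y**2))/(4 + D) (h(Y, D) = (Y + sqrt(Y**2 + D**2))/(D + 4) = (Y + sqrt(D**2 + Y**2))/(4 + D))
h(19, -11)*z = ((19 + sqrt((-11)**2 + 19**2))/(4 - 11))*(-139) = ((19 + sqrt(121 + 361))/(-7))*(-139) = -(19 + sqrt(482))/7*(-139) = (-19/7 - sqrt(482)/7)*(-139) = 2641/7 + 139*sqrt(482)/7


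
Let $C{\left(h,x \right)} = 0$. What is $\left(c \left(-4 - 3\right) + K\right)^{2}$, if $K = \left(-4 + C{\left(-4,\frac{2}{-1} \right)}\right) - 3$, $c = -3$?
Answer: $196$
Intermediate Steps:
$K = -7$ ($K = \left(-4 + 0\right) - 3 = -4 - 3 = -7$)
$\left(c \left(-4 - 3\right) + K\right)^{2} = \left(- 3 \left(-4 - 3\right) - 7\right)^{2} = \left(\left(-3\right) \left(-7\right) - 7\right)^{2} = \left(21 - 7\right)^{2} = 14^{2} = 196$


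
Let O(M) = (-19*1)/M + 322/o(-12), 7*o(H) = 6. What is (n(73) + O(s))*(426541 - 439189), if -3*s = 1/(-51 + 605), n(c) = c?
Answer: -405073280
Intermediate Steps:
o(H) = 6/7 (o(H) = (1/7)*6 = 6/7)
s = -1/1662 (s = -1/(3*(-51 + 605)) = -1/3/554 = -1/3*1/554 = -1/1662 ≈ -0.00060168)
O(M) = 1127/3 - 19/M (O(M) = (-19*1)/M + 322/(6/7) = -19/M + 322*(7/6) = -19/M + 1127/3 = 1127/3 - 19/M)
(n(73) + O(s))*(426541 - 439189) = (73 + (1127/3 - 19/(-1/1662)))*(426541 - 439189) = (73 + (1127/3 - 19*(-1662)))*(-12648) = (73 + (1127/3 + 31578))*(-12648) = (73 + 95861/3)*(-12648) = (96080/3)*(-12648) = -405073280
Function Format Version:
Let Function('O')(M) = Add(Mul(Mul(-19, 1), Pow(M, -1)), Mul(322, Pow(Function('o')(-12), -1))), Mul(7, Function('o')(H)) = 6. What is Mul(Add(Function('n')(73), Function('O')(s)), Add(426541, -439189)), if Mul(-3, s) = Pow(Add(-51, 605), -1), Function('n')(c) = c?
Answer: -405073280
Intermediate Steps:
Function('o')(H) = Rational(6, 7) (Function('o')(H) = Mul(Rational(1, 7), 6) = Rational(6, 7))
s = Rational(-1, 1662) (s = Mul(Rational(-1, 3), Pow(Add(-51, 605), -1)) = Mul(Rational(-1, 3), Pow(554, -1)) = Mul(Rational(-1, 3), Rational(1, 554)) = Rational(-1, 1662) ≈ -0.00060168)
Function('O')(M) = Add(Rational(1127, 3), Mul(-19, Pow(M, -1))) (Function('O')(M) = Add(Mul(Mul(-19, 1), Pow(M, -1)), Mul(322, Pow(Rational(6, 7), -1))) = Add(Mul(-19, Pow(M, -1)), Mul(322, Rational(7, 6))) = Add(Mul(-19, Pow(M, -1)), Rational(1127, 3)) = Add(Rational(1127, 3), Mul(-19, Pow(M, -1))))
Mul(Add(Function('n')(73), Function('O')(s)), Add(426541, -439189)) = Mul(Add(73, Add(Rational(1127, 3), Mul(-19, Pow(Rational(-1, 1662), -1)))), Add(426541, -439189)) = Mul(Add(73, Add(Rational(1127, 3), Mul(-19, -1662))), -12648) = Mul(Add(73, Add(Rational(1127, 3), 31578)), -12648) = Mul(Add(73, Rational(95861, 3)), -12648) = Mul(Rational(96080, 3), -12648) = -405073280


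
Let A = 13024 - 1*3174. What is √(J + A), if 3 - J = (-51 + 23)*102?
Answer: √12709 ≈ 112.73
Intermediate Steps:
J = 2859 (J = 3 - (-51 + 23)*102 = 3 - (-28)*102 = 3 - 1*(-2856) = 3 + 2856 = 2859)
A = 9850 (A = 13024 - 3174 = 9850)
√(J + A) = √(2859 + 9850) = √12709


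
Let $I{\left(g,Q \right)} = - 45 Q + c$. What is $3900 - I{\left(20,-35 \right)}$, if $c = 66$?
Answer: $2259$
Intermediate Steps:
$I{\left(g,Q \right)} = 66 - 45 Q$ ($I{\left(g,Q \right)} = - 45 Q + 66 = 66 - 45 Q$)
$3900 - I{\left(20,-35 \right)} = 3900 - \left(66 - -1575\right) = 3900 - \left(66 + 1575\right) = 3900 - 1641 = 2259$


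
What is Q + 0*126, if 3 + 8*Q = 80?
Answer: 77/8 ≈ 9.6250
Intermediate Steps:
Q = 77/8 (Q = -3/8 + (1/8)*80 = -3/8 + 10 = 77/8 ≈ 9.6250)
Q + 0*126 = 77/8 + 0*126 = 77/8 + 0 = 77/8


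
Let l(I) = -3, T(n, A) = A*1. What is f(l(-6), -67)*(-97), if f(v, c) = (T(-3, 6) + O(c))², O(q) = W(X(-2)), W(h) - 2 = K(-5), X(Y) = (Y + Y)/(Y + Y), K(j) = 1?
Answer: -7857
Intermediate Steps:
T(n, A) = A
X(Y) = 1 (X(Y) = (2*Y)/((2*Y)) = (2*Y)*(1/(2*Y)) = 1)
W(h) = 3 (W(h) = 2 + 1 = 3)
O(q) = 3
f(v, c) = 81 (f(v, c) = (6 + 3)² = 9² = 81)
f(l(-6), -67)*(-97) = 81*(-97) = -7857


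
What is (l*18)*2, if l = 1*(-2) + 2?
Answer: 0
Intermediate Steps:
l = 0 (l = -2 + 2 = 0)
(l*18)*2 = (0*18)*2 = 0*2 = 0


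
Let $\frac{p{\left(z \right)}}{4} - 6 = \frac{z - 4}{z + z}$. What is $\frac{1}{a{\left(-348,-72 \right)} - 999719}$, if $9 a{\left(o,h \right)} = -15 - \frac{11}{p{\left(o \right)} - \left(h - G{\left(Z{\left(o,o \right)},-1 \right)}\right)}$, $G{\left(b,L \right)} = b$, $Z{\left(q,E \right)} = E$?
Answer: $- \frac{65244}{65225774857} \approx -1.0003 \cdot 10^{-6}$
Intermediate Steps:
$p{\left(z \right)} = 24 + \frac{2 \left(-4 + z\right)}{z}$ ($p{\left(z \right)} = 24 + 4 \frac{z - 4}{z + z} = 24 + 4 \frac{-4 + z}{2 z} = 24 + \frac{2 \left(-4 + z\right)}{z}$)
$a{\left(o,h \right)} = - \frac{5}{3} - \frac{11}{9 \left(26 + o - h - \frac{8}{o}\right)}$ ($a{\left(o,h \right)} = \frac{-15 - \frac{11}{\left(26 - \frac{8}{o}\right) - \left(h - o\right)}}{9} = \frac{-15 - \frac{11}{26 + o - h - \frac{8}{o}}}{9} = - \frac{5}{3} - \frac{11}{9 \left(26 + o - h - \frac{8}{o}\right)}$)
$\frac{1}{a{\left(-348,-72 \right)} - 999719} = \frac{1}{\frac{120 - -135720 - - 348 \left(11 - -1080 + 15 \left(-348\right)\right)}{9 \left(-8 + 26 \left(-348\right) - 348 \left(-348 - -72\right)\right)} - 999719} = \frac{1}{\frac{120 + 135720 - - 348 \left(11 + 1080 - 5220\right)}{9 \left(-8 - 9048 - 348 \left(-348 + 72\right)\right)} - 999719} = \frac{1}{\frac{120 + 135720 - \left(-348\right) \left(-4129\right)}{9 \left(-8 - 9048 - -96048\right)} - 999719} = \frac{1}{\frac{120 + 135720 - 1436892}{9 \left(-8 - 9048 + 96048\right)} - 999719} = \frac{1}{\frac{1}{9} \cdot \frac{1}{86992} \left(-1301052\right) - 999719} = \frac{1}{- \frac{108421}{65244} - 999719} = \frac{1}{- \frac{65225774857}{65244}} = - \frac{65244}{65225774857}$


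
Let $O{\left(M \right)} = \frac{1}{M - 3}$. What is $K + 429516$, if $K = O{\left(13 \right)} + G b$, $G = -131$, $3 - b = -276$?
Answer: $\frac{3929671}{10} \approx 3.9297 \cdot 10^{5}$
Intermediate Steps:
$O{\left(M \right)} = \frac{1}{-3 + M}$
$b = 279$ ($b = 3 - -276 = 3 + 276 = 279$)
$K = - \frac{365489}{10}$ ($K = \frac{1}{-3 + 13} - 36549 = \frac{1}{10} - 36549 = - \frac{365489}{10} \approx -36549.0$)
$K + 429516 = - \frac{365489}{10} + 429516 = \frac{3929671}{10}$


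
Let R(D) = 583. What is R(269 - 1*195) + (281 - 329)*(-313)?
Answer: 15607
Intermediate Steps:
R(269 - 1*195) + (281 - 329)*(-313) = 583 + (281 - 329)*(-313) = 583 - 48*(-313) = 583 + 15024 = 15607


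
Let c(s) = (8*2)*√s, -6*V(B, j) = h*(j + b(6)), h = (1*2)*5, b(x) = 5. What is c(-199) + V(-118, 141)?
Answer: -730/3 + 16*I*√199 ≈ -243.33 + 225.71*I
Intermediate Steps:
h = 10 (h = 2*5 = 10)
V(B, j) = -25/3 - 5*j/3 (V(B, j) = -5*(j + 5)/3 = -5*(5 + j)/3 = -(50 + 10*j)/6 = -25/3 - 5*j/3)
c(s) = 16*√s
c(-199) + V(-118, 141) = 16*√(-199) + (-25/3 - 5/3*141) = 16*(I*√199) + (-25/3 - 235) = 16*I*√199 - 730/3 = -730/3 + 16*I*√199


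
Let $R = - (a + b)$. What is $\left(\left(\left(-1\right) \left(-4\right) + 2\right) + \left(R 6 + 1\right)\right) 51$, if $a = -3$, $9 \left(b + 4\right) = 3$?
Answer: $2397$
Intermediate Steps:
$b = - \frac{11}{3}$ ($b = -4 + \frac{1}{9} \cdot 3 = -4 + \frac{1}{3} = - \frac{11}{3} \approx -3.6667$)
$R = \frac{20}{3}$ ($R = - (-3 - \frac{11}{3}) = \left(-1\right) \left(- \frac{20}{3}\right) = \frac{20}{3} \approx 6.6667$)
$\left(\left(\left(-1\right) \left(-4\right) + 2\right) + \left(R 6 + 1\right)\right) 51 = \left(\left(\left(-1\right) \left(-4\right) + 2\right) + \left(\frac{20}{3} \cdot 6 + 1\right)\right) 51 = \left(\left(4 + 2\right) + \left(40 + 1\right)\right) 51 = \left(6 + 41\right) 51 = 47 \cdot 51 = 2397$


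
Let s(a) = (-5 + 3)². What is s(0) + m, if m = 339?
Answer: 343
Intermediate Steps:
s(a) = 4 (s(a) = (-2)² = 4)
s(0) + m = 4 + 339 = 343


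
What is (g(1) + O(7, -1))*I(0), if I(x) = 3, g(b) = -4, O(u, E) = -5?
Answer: -27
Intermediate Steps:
(g(1) + O(7, -1))*I(0) = (-4 - 5)*3 = -9*3 = -27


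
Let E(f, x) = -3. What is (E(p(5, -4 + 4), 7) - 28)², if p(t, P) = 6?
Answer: 961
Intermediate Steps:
(E(p(5, -4 + 4), 7) - 28)² = (-3 - 28)² = (-31)² = 961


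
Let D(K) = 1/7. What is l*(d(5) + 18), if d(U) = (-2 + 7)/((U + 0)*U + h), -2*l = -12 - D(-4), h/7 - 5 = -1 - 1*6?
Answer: 2465/22 ≈ 112.05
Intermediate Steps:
h = -14 (h = 35 + 7*(-1 - 1*6) = 35 + 7*(-1 - 6) = 35 + 7*(-7) = 35 - 49 = -14)
D(K) = ⅐
l = 85/14 (l = -(-12 - 1*⅐)/2 = -(-12 - ⅐)/2 = -½*(-85/7) = 85/14 ≈ 6.0714)
d(U) = 5/(-14 + U²) (d(U) = (-2 + 7)/((U + 0)*U - 14) = 5/(U*U - 14) = 5/(U² - 14) = 5/(-14 + U²))
l*(d(5) + 18) = 85*(5/(-14 + 5²) + 18)/14 = 85*(5/(-14 + 25) + 18)/14 = 85*(5/11 + 18)/14 = (85/14)*(203/11) = 2465/22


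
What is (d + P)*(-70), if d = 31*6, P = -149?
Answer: -2590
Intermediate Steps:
d = 186
(d + P)*(-70) = (186 - 149)*(-70) = 37*(-70) = -2590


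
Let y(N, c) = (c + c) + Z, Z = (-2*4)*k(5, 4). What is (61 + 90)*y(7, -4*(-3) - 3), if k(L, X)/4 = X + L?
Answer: -40770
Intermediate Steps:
k(L, X) = 4*L + 4*X (k(L, X) = 4*(X + L) = 4*(L + X) = 4*L + 4*X)
Z = -288 (Z = (-2*4)*(4*5 + 4*4) = -8*(20 + 16) = -8*36 = -288)
y(N, c) = -288 + 2*c (y(N, c) = (c + c) - 288 = 2*c - 288 = -288 + 2*c)
(61 + 90)*y(7, -4*(-3) - 3) = (61 + 90)*(-288 + 2*(-4*(-3) - 3)) = 151*(-288 + 2*(12 - 3)) = 151*(-288 + 2*9) = 151*(-288 + 18) = 151*(-270) = -40770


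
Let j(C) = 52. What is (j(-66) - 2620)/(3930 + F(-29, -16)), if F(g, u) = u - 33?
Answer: -2568/3881 ≈ -0.66168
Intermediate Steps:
F(g, u) = -33 + u
(j(-66) - 2620)/(3930 + F(-29, -16)) = (52 - 2620)/(3930 + (-33 - 16)) = -2568/(3930 - 49) = -2568/3881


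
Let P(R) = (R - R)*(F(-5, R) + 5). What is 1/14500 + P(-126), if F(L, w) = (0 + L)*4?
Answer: 1/14500 ≈ 6.8965e-5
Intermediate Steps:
F(L, w) = 4*L (F(L, w) = L*4 = 4*L)
P(R) = 0 (P(R) = (R - R)*(4*(-5) + 5) = 0*(-20 + 5) = 0*(-15) = 0)
1/14500 + P(-126) = 1/14500 + 0 = 1/14500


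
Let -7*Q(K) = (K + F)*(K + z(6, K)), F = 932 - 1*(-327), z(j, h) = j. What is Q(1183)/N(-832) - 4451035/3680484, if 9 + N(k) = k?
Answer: 367593858943/747138252 ≈ 492.00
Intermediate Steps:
F = 1259 (F = 932 + 327 = 1259)
N(k) = -9 + k
Q(K) = -(6 + K)*(1259 + K)/7 (Q(K) = -(K + 1259)*(K + 6)/7 = -(1259 + K)*(6 + K)/7 = -(6 + K)*(1259 + K)/7)
Q(1183)/N(-832) - 4451035/3680484 = (-7554/7 - 1265/7*1183 - ⅐*1183²)/(-9 - 832) - 4451035/3680484 = (-7554/7 - 213785 - ⅐*1399489)/(-841) - 4451035*1/3680484 = (-7554/7 - 213785 - 199927)*(-1/841) - 4451035/3680484 = -2903538/7*(-1/841) - 4451035/3680484 = 100122/203 - 4451035/3680484 = 367593858943/747138252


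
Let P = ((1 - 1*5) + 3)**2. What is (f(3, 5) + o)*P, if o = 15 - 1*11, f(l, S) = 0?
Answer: 4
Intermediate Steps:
P = 1 (P = ((1 - 5) + 3)**2 = (-4 + 3)**2 = (-1)**2 = 1)
o = 4 (o = 15 - 11 = 4)
(f(3, 5) + o)*P = (0 + 4)*1 = 4*1 = 4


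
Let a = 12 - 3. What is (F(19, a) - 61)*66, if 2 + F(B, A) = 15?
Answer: -3168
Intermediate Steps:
a = 9
F(B, A) = 13 (F(B, A) = -2 + 15 = 13)
(F(19, a) - 61)*66 = (13 - 61)*66 = -48*66 = -3168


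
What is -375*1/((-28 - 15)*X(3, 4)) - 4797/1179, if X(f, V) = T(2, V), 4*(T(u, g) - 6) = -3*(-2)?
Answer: -16369/5633 ≈ -2.9059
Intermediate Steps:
T(u, g) = 15/2 (T(u, g) = 6 + (-3*(-2))/4 = 6 + (¼)*6 = 6 + 3/2 = 15/2)
X(f, V) = 15/2
-375*1/((-28 - 15)*X(3, 4)) - 4797/1179 = -375*2/(15*(-28 - 15)) - 4797/1179 = -375/((-43*15/2)) - 4797*1/1179 = -375/(-645/2) - 533/131 = -375*(-2/645) - 533/131 = 50/43 - 533/131 = -16369/5633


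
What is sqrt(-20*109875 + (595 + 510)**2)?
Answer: 5*I*sqrt(39059) ≈ 988.17*I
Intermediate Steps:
sqrt(-20*109875 + (595 + 510)**2) = sqrt(-2197500 + 1105**2) = sqrt(-2197500 + 1221025) = sqrt(-976475) = 5*I*sqrt(39059)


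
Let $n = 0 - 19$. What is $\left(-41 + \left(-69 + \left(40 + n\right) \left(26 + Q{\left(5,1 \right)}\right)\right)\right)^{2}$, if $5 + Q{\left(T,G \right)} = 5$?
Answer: $190096$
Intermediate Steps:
$n = -19$ ($n = 0 - 19 = -19$)
$Q{\left(T,G \right)} = 0$ ($Q{\left(T,G \right)} = -5 + 5 = 0$)
$\left(-41 + \left(-69 + \left(40 + n\right) \left(26 + Q{\left(5,1 \right)}\right)\right)\right)^{2} = \left(-41 - \left(69 - \left(40 - 19\right) \left(26 + 0\right)\right)\right)^{2} = \left(-41 + \left(-69 + 21 \cdot 26\right)\right)^{2} = \left(-41 + \left(-69 + 546\right)\right)^{2} = \left(-41 + 477\right)^{2} = 436^{2} = 190096$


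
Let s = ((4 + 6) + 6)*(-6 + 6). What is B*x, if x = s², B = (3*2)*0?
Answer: 0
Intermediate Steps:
s = 0 (s = (10 + 6)*0 = 16*0 = 0)
B = 0 (B = 6*0 = 0)
x = 0 (x = 0² = 0)
B*x = 0*0 = 0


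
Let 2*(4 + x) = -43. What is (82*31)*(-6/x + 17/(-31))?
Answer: -13530/17 ≈ -795.88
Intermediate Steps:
x = -51/2 (x = -4 + (1/2)*(-43) = -4 - 43/2 = -51/2 ≈ -25.500)
(82*31)*(-6/x + 17/(-31)) = (82*31)*(-6/(-51/2) + 17/(-31)) = 2542*(-6*(-2/51) + 17*(-1/31)) = 2542*(4/17 - 17/31) = 2542*(-165/527) = -13530/17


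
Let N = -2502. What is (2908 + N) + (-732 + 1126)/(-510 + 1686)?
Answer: 238925/588 ≈ 406.33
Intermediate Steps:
(2908 + N) + (-732 + 1126)/(-510 + 1686) = (2908 - 2502) + (-732 + 1126)/(-510 + 1686) = 406 + 394/1176 = 406 + 394*(1/1176) = 406 + 197/588 = 238925/588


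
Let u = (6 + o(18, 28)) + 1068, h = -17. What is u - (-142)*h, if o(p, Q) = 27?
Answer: -1313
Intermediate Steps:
u = 1101 (u = (6 + 27) + 1068 = 33 + 1068 = 1101)
u - (-142)*h = 1101 - (-142)*(-17) = 1101 - 1*2414 = 1101 - 2414 = -1313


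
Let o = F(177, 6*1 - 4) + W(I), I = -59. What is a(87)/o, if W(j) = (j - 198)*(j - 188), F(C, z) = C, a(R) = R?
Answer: 87/63656 ≈ 0.0013667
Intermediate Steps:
W(j) = (-198 + j)*(-188 + j)
o = 63656 (o = 177 + (37224 + (-59)**2 - 386*(-59)) = 177 + (37224 + 3481 + 22774) = 177 + 63479 = 63656)
a(87)/o = 87/63656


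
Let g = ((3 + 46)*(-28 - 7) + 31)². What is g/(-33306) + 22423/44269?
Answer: -62396844413/737211657 ≈ -84.639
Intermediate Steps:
g = 2835856 (g = (49*(-35) + 31)² = (-1715 + 31)² = (-1684)² = 2835856)
g/(-33306) + 22423/44269 = 2835856/(-33306) + 22423/44269 = 2835856*(-1/33306) + 22423*(1/44269) = -1417928/16653 + 22423/44269 = -62396844413/737211657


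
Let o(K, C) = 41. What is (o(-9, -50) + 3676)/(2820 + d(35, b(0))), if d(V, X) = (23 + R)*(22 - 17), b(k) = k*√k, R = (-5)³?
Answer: 177/110 ≈ 1.6091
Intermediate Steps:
R = -125
b(k) = k^(3/2)
d(V, X) = -510 (d(V, X) = (23 - 125)*(22 - 17) = -102*5 = -510)
(o(-9, -50) + 3676)/(2820 + d(35, b(0))) = (41 + 3676)/(2820 - 510) = 3717/2310 = 3717*(1/2310) = 177/110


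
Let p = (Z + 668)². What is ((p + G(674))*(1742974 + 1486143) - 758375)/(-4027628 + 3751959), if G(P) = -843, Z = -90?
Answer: -1076073419822/275669 ≈ -3.9035e+6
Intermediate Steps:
p = 334084 (p = (-90 + 668)² = 578² = 334084)
((p + G(674))*(1742974 + 1486143) - 758375)/(-4027628 + 3751959) = ((334084 - 843)*(1742974 + 1486143) - 758375)/(-4027628 + 3751959) = (333241*3229117 - 758375)/(-275669) = (1076074178197 - 758375)*(-1/275669) = 1076073419822*(-1/275669) = -1076073419822/275669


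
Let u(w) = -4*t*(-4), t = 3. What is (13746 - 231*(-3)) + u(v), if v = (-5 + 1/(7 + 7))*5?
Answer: 14487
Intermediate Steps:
v = -345/14 (v = (-5 + 1/14)*5 = -69/14*5 = -345/14 ≈ -24.643)
u(w) = 48 (u(w) = -4*3*(-4) = -12*(-4) = 48)
(13746 - 231*(-3)) + u(v) = (13746 - 231*(-3)) + 48 = (13746 + 693) + 48 = 14439 + 48 = 14487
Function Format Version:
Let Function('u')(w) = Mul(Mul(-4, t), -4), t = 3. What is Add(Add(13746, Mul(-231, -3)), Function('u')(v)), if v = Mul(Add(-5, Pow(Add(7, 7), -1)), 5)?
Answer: 14487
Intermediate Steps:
v = Rational(-345, 14) (v = Mul(Add(-5, Pow(14, -1)), 5) = Mul(Add(-5, Rational(1, 14)), 5) = Mul(Rational(-69, 14), 5) = Rational(-345, 14) ≈ -24.643)
Function('u')(w) = 48 (Function('u')(w) = Mul(Mul(-4, 3), -4) = Mul(-12, -4) = 48)
Add(Add(13746, Mul(-231, -3)), Function('u')(v)) = Add(Add(13746, Mul(-231, -3)), 48) = Add(Add(13746, 693), 48) = Add(14439, 48) = 14487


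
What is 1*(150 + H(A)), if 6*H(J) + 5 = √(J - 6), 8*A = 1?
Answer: 895/6 + I*√94/24 ≈ 149.17 + 0.40397*I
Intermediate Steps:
A = ⅛ (A = (⅛)*1 = ⅛ ≈ 0.12500)
H(J) = -⅚ + √(-6 + J)/6 (H(J) = -⅚ + √(J - 6)/6 = -⅚ + √(-6 + J)/6)
1*(150 + H(A)) = 1*(150 + (-⅚ + √(-6 + ⅛)/6)) = 1*(150 + (-⅚ + √(-47/8)/6)) = 1*(150 + (-⅚ + (I*√94/4)/6)) = 1*(150 + (-⅚ + I*√94/24)) = 1*(895/6 + I*√94/24) = 895/6 + I*√94/24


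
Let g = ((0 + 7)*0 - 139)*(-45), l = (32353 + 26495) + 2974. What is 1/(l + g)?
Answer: 1/68077 ≈ 1.4689e-5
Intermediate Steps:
l = 61822 (l = 58848 + 2974 = 61822)
g = 6255 (g = (7*0 - 139)*(-45) = (0 - 139)*(-45) = -139*(-45) = 6255)
1/(l + g) = 1/(61822 + 6255) = 1/68077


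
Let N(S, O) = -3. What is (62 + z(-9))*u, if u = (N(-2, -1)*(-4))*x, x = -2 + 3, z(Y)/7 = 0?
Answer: 744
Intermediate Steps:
z(Y) = 0 (z(Y) = 7*0 = 0)
x = 1
u = 12 (u = -3*(-4)*1 = 12*1 = 12)
(62 + z(-9))*u = (62 + 0)*12 = 62*12 = 744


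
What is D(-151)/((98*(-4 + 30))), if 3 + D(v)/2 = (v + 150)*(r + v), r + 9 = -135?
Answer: 146/637 ≈ 0.22920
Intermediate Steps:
r = -144 (r = -9 - 135 = -144)
D(v) = -6 + 2*(-144 + v)*(150 + v) (D(v) = -6 + 2*((v + 150)*(-144 + v)) = -6 + 2*((150 + v)*(-144 + v)) = -6 + 2*((-144 + v)*(150 + v)) = -6 + 2*(-144 + v)*(150 + v))
D(-151)/((98*(-4 + 30))) = (-43206 + 2*(-151)**2 + 12*(-151))/((98*(-4 + 30))) = (-43206 + 2*22801 - 1812)/((98*26)) = (-43206 + 45602 - 1812)/2548 = 584*(1/2548) = 146/637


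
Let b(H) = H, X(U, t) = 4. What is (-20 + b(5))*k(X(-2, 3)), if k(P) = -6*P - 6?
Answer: 450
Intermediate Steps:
k(P) = -6 - 6*P
(-20 + b(5))*k(X(-2, 3)) = (-20 + 5)*(-6 - 6*4) = -15*(-6 - 24) = -15*(-30) = 450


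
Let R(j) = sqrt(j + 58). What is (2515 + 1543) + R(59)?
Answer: 4058 + 3*sqrt(13) ≈ 4068.8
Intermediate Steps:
R(j) = sqrt(58 + j)
(2515 + 1543) + R(59) = (2515 + 1543) + sqrt(58 + 59) = 4058 + sqrt(117) = 4058 + 3*sqrt(13)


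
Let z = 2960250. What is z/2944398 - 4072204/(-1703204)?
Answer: 709670789758/208954602133 ≈ 3.3963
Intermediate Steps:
z/2944398 - 4072204/(-1703204) = 2960250/2944398 - 4072204/(-1703204) = 2960250*(1/2944398) - 4072204*(-1/1703204) = 493375/490733 + 1018051/425801 = 709670789758/208954602133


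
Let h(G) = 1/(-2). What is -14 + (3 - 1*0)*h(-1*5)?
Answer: -31/2 ≈ -15.500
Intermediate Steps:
h(G) = -½
-14 + (3 - 1*0)*h(-1*5) = -14 + (3 - 1*0)*(-½) = -14 + (3 + 0)*(-½) = -14 + 3*(-½) = -14 - 3/2 = -31/2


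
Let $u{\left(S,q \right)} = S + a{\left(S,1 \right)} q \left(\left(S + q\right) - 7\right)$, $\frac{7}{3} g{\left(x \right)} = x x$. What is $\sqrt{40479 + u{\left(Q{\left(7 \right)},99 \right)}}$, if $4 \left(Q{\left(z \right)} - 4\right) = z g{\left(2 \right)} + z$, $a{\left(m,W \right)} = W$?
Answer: $\sqrt{50462} \approx 224.64$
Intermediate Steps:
$g{\left(x \right)} = \frac{3 x^{2}}{7}$ ($g{\left(x \right)} = \frac{3 x x}{7} = \frac{3 x^{2}}{7}$)
$Q{\left(z \right)} = 4 + \frac{19 z}{28}$ ($Q{\left(z \right)} = 4 + \frac{z \frac{3 \cdot 2^{2}}{7} + z}{4} = 4 + \frac{z \frac{3}{7} \cdot 4 + z}{4} = 4 + \frac{z \frac{12}{7} + z}{4} = 4 + \frac{\frac{12 z}{7} + z}{4} = 4 + \frac{\frac{19}{7} z}{4} = 4 + \frac{19 z}{28}$)
$u{\left(S,q \right)} = S + q \left(-7 + S + q\right)$ ($u{\left(S,q \right)} = S + 1 q \left(\left(S + q\right) - 7\right) = S + q \left(-7 + S + q\right)$)
$\sqrt{40479 + u{\left(Q{\left(7 \right)},99 \right)}} = \sqrt{40479 + \left(\left(4 + \frac{19}{28} \cdot 7\right) + 99^{2} - 693 + \left(4 + \frac{19}{28} \cdot 7\right) 99\right)} = \sqrt{40479 + \left(\left(4 + \frac{19}{4}\right) + 9801 - 693 + \left(4 + \frac{19}{4}\right) 99\right)} = \sqrt{40479 + \left(\frac{35}{4} + 9801 - 693 + \frac{35}{4} \cdot 99\right)} = \sqrt{40479 + \left(\frac{35}{4} + 9801 - 693 + \frac{3465}{4}\right)} = \sqrt{40479 + 9983} = \sqrt{50462}$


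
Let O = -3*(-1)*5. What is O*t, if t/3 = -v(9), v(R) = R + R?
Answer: -810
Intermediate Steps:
v(R) = 2*R
O = 15 (O = 3*5 = 15)
t = -54 (t = 3*(-2*9) = 3*(-1*18) = 3*(-18) = -54)
O*t = 15*(-54) = -810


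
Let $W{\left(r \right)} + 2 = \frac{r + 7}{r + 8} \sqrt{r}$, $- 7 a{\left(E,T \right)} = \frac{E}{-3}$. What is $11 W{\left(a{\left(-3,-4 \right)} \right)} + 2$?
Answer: $-20 + \frac{48 i \sqrt{7}}{35} \approx -20.0 + 3.6285 i$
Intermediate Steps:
$a{\left(E,T \right)} = \frac{E}{21}$ ($a{\left(E,T \right)} = - \frac{E \frac{1}{-3}}{7} = - \frac{E \left(- \frac{1}{3}\right)}{7} = - \frac{\left(- \frac{1}{3}\right) E}{7} = \frac{E}{21}$)
$W{\left(r \right)} = -2 + \frac{\sqrt{r} \left(7 + r\right)}{8 + r}$ ($W{\left(r \right)} = -2 + \frac{r + 7}{r + 8} \sqrt{r} = -2 + \frac{7 + r}{8 + r} \sqrt{r} = -2 + \frac{\sqrt{r} \left(7 + r\right)}{8 + r}$)
$11 W{\left(a{\left(-3,-4 \right)} \right)} + 2 = 11 \frac{-16 + \left(\frac{1}{21} \left(-3\right)\right)^{\frac{3}{2}} - 2 \cdot \frac{1}{21} \left(-3\right) + 7 \sqrt{\frac{1}{21} \left(-3\right)}}{8 + \frac{1}{21} \left(-3\right)} + 2 = 11 \frac{-16 + \left(- \frac{1}{7}\right)^{\frac{3}{2}} - - \frac{2}{7} + 7 \sqrt{- \frac{1}{7}}}{8 - \frac{1}{7}} + 2 = 11 \frac{-16 - \frac{i \sqrt{7}}{49} + \frac{2}{7} + 7 \frac{i \sqrt{7}}{7}}{\frac{55}{7}} + 2 = 11 \frac{7 \left(-16 - \frac{i \sqrt{7}}{49} + \frac{2}{7} + i \sqrt{7}\right)}{55} + 2 = 11 \frac{7 \left(- \frac{110}{7} + \frac{48 i \sqrt{7}}{49}\right)}{55} + 2 = 11 \left(-2 + \frac{48 i \sqrt{7}}{385}\right) + 2 = \left(-22 + \frac{48 i \sqrt{7}}{35}\right) + 2 = -20 + \frac{48 i \sqrt{7}}{35}$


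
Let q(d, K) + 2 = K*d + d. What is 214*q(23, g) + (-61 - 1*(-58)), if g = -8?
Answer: -34885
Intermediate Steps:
q(d, K) = -2 + d + K*d (q(d, K) = -2 + (K*d + d) = -2 + (d + K*d) = -2 + d + K*d)
214*q(23, g) + (-61 - 1*(-58)) = 214*(-2 + 23 - 8*23) + (-61 - 1*(-58)) = 214*(-2 + 23 - 184) + (-61 + 58) = 214*(-163) - 3 = -34882 - 3 = -34885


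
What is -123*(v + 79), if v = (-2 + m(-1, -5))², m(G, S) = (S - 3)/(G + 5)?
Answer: -11685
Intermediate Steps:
m(G, S) = (-3 + S)/(5 + G)
v = 16 (v = (-2 + (-3 - 5)/(5 - 1))² = (-2 - 8/4)² = (-2 + (¼)*(-8))² = (-2 - 2)² = (-4)² = 16)
-123*(v + 79) = -123*(16 + 79) = -123*95 = -11685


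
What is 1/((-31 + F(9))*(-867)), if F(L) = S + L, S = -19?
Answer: 1/35547 ≈ 2.8132e-5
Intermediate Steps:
F(L) = -19 + L
1/((-31 + F(9))*(-867)) = 1/((-31 + (-19 + 9))*(-867)) = 1/((-31 - 10)*(-867)) = 1/(-41*(-867)) = 1/35547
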